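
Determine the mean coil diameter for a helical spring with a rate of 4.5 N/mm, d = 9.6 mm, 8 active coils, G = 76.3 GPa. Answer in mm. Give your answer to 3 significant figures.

D = (Gd⁴/(8N_a·k))^(1/3) = (76.3×10³·9.6⁴/(8·8·4.5))^(1/3)
  = (2.25018e+06)^(1/3) = 131.0405 mm

131 mm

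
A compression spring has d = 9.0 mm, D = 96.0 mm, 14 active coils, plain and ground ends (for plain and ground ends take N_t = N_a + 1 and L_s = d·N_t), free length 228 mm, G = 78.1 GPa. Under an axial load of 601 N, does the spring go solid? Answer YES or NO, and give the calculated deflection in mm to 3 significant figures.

YES, δ = 116 mm

k = Gd⁴/(8D³N_a) = (78.1×10³)(9.0⁴)/(8·96.0³·14) = 5.1712 N/mm
N_t = 15; L_s = 9.0·15 = 135 mm; δ_solid = L₀ − L_s = 228 − 135 = 93 mm
δ = F/k = 601/5.1712 = 116.22 mm
δ ≥ δ_solid → spring goes solid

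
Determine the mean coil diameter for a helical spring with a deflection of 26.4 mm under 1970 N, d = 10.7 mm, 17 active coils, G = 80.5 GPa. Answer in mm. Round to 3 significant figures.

47.0 mm

Required rate k = F/δ = 1970/26.4 = 74.621 N/mm
D = (Gd⁴/(8N_a·k))^(1/3) = (80.5×10³·10.7⁴/(8·17·74.621))^(1/3)
  = (103975)^(1/3) = 47.0230 mm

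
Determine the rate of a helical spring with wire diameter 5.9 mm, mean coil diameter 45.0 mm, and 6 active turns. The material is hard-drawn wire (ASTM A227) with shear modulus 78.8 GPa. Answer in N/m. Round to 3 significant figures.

k = Gd⁴/(8D³N_a) = (78.8×10³ × 5.9⁴) / (8 × 45.0³ × 6)
  = 9.54848e+07 / 4.374e+06 = 21.83 N/mm = 21830 N/m

21800 N/m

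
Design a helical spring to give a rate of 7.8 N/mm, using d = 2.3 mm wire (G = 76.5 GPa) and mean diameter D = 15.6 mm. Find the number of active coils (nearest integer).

9

N_a = Gd⁴/(8D³k) = (76.5×10³ × 2.3⁴)/(8 × 15.6³ × 7.8)
    = 2.14078e+06 / 236896 = 9.037 → 9 coils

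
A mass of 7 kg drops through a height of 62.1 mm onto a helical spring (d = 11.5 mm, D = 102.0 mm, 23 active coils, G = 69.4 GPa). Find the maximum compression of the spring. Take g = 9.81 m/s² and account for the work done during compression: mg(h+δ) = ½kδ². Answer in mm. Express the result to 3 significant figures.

49.7 mm

k = Gd⁴/(8D³N_a) = (69.4×10³)(11.5⁴)/(8·102.0³·23) = 6.2163 N/mm
W = mg = 7 × 9.81 = 68.67 N
½kδ² − Wδ − Wh = 0 → δ = (W + √(W² + 2kWh))/k
δ = (68.67 + √(4715.6 + 53017.7))/6.2163 = (68.67 + 240.28)/6.2163 = 49.7 mm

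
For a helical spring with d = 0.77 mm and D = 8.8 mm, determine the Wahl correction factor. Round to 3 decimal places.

1.126

C = D/d = 8.8/0.77 = 11.4286
K_W = (4C−1)/(4C−4) + 0.615/C = 44.714/41.714 + 0.0538 = 1.1257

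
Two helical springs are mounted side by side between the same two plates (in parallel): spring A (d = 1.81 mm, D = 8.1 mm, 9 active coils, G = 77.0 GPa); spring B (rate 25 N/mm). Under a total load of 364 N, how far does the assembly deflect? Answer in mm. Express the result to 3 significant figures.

k_A = Gd⁴/(8D³N_a) = (77.0×10³)(1.81⁴)/(8·8.1³·9) = 21.598 N/mm
Parallel: k_eq = 21.598 + 25 = 46.598 N/mm
δ = F/k_eq = 364/46.598 = 7.8115 mm

7.81 mm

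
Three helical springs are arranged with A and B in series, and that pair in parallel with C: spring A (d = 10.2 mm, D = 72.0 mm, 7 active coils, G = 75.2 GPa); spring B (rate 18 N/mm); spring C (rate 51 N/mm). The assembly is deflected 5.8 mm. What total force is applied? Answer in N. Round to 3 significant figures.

k_A = Gd⁴/(8D³N_a) = (75.2×10³)(10.2⁴)/(8·72.0³·7) = 38.943 N/mm
Springs A,B series: k_AB = 1/(1/38.943+1/18) = 12.31 N/mm; parallel with C: k_eq = 12.31+51 = 63.31 N/mm
F = k_eq·δ = 63.31·5.8 = 367.2 N

367 N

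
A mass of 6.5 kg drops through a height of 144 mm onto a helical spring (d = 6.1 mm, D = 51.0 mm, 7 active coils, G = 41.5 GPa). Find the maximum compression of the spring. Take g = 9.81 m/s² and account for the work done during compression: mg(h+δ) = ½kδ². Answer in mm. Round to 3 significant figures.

57.7 mm

k = Gd⁴/(8D³N_a) = (41.5×10³)(6.1⁴)/(8·51.0³·7) = 7.7352 N/mm
W = mg = 6.5 × 9.81 = 63.765 N
½kδ² − Wδ − Wh = 0 → δ = (W + √(W² + 2kWh))/k
δ = (63.765 + √(4066 + 142051))/7.7352 = (63.765 + 382.25)/7.7352 = 57.661 mm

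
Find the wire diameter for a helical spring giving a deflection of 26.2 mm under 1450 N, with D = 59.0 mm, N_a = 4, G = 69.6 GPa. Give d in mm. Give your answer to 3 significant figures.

8.50 mm

Required rate k = F/δ = 1450/26.2 = 55.344 N/mm
d = (8D³N_a·k / G)^(1/4) = (8·59.0³·4·55.344 / (69.6×10³))^0.25
  = (5225.9)^0.25 = 8.5024 mm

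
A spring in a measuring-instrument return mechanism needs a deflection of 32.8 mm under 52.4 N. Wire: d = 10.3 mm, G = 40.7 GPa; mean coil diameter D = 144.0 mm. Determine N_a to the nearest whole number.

12

Required rate k = F/δ = 52.4/32.8 = 1.5976 N/mm
N_a = Gd⁴/(8D³k) = (40.7×10³ × 10.3⁴)/(8 × 144.0³ × 1.5976)
    = 4.58082e+08 / 3.81623e+07 = 12 → 12 coils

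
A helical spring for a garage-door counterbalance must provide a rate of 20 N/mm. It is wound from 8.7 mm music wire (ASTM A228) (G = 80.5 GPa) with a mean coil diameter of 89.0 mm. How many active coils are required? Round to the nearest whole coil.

4

N_a = Gd⁴/(8D³k) = (80.5×10³ × 8.7⁴)/(8 × 89.0³ × 20)
    = 4.61183e+08 / 1.12795e+08 = 4.089 → 4 coils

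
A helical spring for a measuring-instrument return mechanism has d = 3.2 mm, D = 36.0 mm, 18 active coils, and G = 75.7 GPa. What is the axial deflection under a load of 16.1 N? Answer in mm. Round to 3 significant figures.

k = Gd⁴/(8D³N_a) = (75.7×10³)(3.2⁴)/(8·36.0³·18) = 1.1815 N/mm
δ = F/k = 16.1 / 1.1815 = 13.627 mm

13.6 mm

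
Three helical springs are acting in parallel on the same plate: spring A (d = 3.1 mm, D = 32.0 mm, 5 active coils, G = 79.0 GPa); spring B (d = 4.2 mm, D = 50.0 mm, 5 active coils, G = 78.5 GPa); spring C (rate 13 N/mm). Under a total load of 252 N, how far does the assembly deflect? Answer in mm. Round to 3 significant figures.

10.7 mm

k_A = Gd⁴/(8D³N_a) = (79.0×10³)(3.1⁴)/(8·32.0³·5) = 5.5663 N/mm
k_B = Gd⁴/(8D³N_a) = (78.5×10³)(4.2⁴)/(8·50.0³·5) = 4.8854 N/mm
Parallel: k_eq = 5.5663 + 4.8854 + 13 = 23.452 N/mm
δ = F/k_eq = 252/23.452 = 10.746 mm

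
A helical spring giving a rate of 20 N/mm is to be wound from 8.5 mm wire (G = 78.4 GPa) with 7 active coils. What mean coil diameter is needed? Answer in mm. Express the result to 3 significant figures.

71.5 mm

D = (Gd⁴/(8N_a·k))^(1/3) = (78.4×10³·8.5⁴/(8·7·20))^(1/3)
  = (365404)^(1/3) = 71.4921 mm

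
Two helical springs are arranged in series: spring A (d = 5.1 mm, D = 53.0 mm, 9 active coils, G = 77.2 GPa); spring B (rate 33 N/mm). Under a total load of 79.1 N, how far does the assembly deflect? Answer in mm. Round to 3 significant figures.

k_A = Gd⁴/(8D³N_a) = (77.2×10³)(5.1⁴)/(8·53.0³·9) = 4.8723 N/mm
Series: 1/k_eq = 1/4.8723 + 1/33 = 0.23554; k_eq = 4.2455 N/mm
δ = F/k_eq = 79.1/4.2455 = 18.631 mm

18.6 mm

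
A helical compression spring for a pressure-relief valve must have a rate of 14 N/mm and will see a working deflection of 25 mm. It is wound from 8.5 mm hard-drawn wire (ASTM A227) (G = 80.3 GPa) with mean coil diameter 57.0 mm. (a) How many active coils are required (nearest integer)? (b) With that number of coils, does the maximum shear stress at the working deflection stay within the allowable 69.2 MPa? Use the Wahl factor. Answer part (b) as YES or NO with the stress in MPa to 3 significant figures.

N_a = Gd⁴/(8D³k) = (80.3×10³)(8.5⁴)/(8·57.0³·14) = 20.21 → N_a = 20
Actual rate k = Gd⁴/(8D³·20) = 14.146 N/mm
Working load F = kδ = 14.146·25 = 353.66 N
C = 57.0/8.5 = 6.7059; K_W = (4C−1)/(4C−4)+0.615/C = 1.2232
τ_max = K_W·8FD/(πd³) = 1.2232·83.588 = 102.24 MPa
τ_max > 69.2 MPa → exceeds allowable

(a) 20 coils; (b) NO, τ_max = 102 MPa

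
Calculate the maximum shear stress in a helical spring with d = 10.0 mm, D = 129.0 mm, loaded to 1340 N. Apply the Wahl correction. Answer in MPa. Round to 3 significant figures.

Spring index C = D/d = 129.0/10.0 = 12.9000
K_W = (4C−1)/(4C−4) + 0.615/C = 50.600/47.600 + 0.0477 = 1.1107
τ₀ = 8FD/(πd³) = 8·1340·129.0/(π·10.0³) = 1.38288e+06/3141.6 = 440.18 MPa
τ_max = K·τ₀ = 1.1107 × 440.18 = 488.91 MPa

489 MPa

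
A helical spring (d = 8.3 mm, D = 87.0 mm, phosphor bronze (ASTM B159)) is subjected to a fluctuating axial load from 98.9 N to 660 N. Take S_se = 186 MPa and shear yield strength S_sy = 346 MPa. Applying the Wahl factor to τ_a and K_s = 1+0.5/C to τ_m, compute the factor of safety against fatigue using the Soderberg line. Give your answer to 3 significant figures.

0.901

C = D/d = 87.0/8.3 = 10.4819; K_W = (4C−1)/(4C−4)+0.615/C = 1.1378; K_s = 1+0.5/C = 1.0477
F_a = (F_max−F_min)/2 = 280.55 N; F_m = (F_max+F_min)/2 = 379.45 N
τ_a = K_W·8F_aD/(πd³) = 1.1378 × 108.7 = 123.68 MPa
τ_m = K_s·8F_mD/(πd³) = 1.0477 × 147.02 = 154.03 MPa
Soderberg: 1/n_f = τ_a/S_se + τ_m/S_sy = 123.68/186 + 154.03/346 = 0.66493 + 0.44519 = 1.1101
n_f = 1/1.1101 = 0.9008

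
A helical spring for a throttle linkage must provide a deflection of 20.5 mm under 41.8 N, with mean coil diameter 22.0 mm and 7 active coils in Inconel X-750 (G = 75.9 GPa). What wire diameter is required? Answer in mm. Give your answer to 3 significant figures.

Required rate k = F/δ = 41.8/20.5 = 2.039 N/mm
d = (8D³N_a·k / G)^(1/4) = (8·22.0³·7·2.039 / (75.9×10³))^0.25
  = (16.019)^0.25 = 2.0006 mm

2.00 mm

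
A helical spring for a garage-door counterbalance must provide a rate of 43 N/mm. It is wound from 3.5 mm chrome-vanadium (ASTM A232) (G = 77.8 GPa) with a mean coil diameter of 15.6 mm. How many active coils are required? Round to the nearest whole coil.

9

N_a = Gd⁴/(8D³k) = (77.8×10³ × 3.5⁴)/(8 × 15.6³ × 43)
    = 1.16749e+07 / 1.30597e+06 = 8.94 → 9 coils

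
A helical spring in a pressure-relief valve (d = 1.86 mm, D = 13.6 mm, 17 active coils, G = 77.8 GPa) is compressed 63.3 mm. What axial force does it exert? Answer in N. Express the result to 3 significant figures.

k = Gd⁴/(8D³N_a) = (77.8×10³)(1.86⁴)/(8·13.6³·17) = 2.7219 N/mm
F = k·δ = 2.7219 × 63.3 = 172.3 N

172 N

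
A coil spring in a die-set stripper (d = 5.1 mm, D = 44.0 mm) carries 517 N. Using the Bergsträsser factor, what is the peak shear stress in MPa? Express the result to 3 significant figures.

506 MPa

Spring index C = D/d = 44.0/5.1 = 8.6275
K_B = (4C+2)/(4C−3) = 36.510/31.510 = 1.1587
τ₀ = 8FD/(πd³) = 8·517·44.0/(π·5.1³) = 181984/416.74 = 436.69 MPa
τ_max = K·τ₀ = 1.1587 × 436.69 = 505.98 MPa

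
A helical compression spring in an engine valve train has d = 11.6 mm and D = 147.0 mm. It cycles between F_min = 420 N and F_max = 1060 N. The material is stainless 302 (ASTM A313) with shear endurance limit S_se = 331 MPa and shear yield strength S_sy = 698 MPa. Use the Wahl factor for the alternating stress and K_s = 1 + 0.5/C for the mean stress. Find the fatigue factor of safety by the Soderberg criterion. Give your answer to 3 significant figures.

1.91

C = D/d = 147.0/11.6 = 12.6724; K_W = (4C−1)/(4C−4)+0.615/C = 1.1128; K_s = 1+0.5/C = 1.0395
F_a = (F_max−F_min)/2 = 320 N; F_m = (F_max+F_min)/2 = 740 N
τ_a = K_W·8F_aD/(πd³) = 1.1128 × 76.742 = 85.397 MPa
τ_m = K_s·8F_mD/(πd³) = 1.0395 × 177.47 = 184.47 MPa
Soderberg: 1/n_f = τ_a/S_se + τ_m/S_sy = 85.397/331 + 184.47/698 = 0.25800 + 0.26428 = 0.52228
n_f = 1/0.52228 = 1.915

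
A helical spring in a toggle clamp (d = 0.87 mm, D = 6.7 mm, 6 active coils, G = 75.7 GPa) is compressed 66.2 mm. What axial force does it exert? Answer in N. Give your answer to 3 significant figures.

k = Gd⁴/(8D³N_a) = (75.7×10³)(0.87⁴)/(8·6.7³·6) = 3.0041 N/mm
F = k·δ = 3.0041 × 66.2 = 198.87 N

199 N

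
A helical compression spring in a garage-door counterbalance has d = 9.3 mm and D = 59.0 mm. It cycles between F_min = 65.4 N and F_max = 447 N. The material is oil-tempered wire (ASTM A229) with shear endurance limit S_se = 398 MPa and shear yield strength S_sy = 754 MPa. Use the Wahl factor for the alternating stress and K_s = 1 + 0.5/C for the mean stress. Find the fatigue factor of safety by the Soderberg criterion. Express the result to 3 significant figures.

C = D/d = 59.0/9.3 = 6.3441; K_W = (4C−1)/(4C−4)+0.615/C = 1.2373; K_s = 1+0.5/C = 1.0788
F_a = (F_max−F_min)/2 = 190.8 N; F_m = (F_max+F_min)/2 = 256.2 N
τ_a = K_W·8F_aD/(πd³) = 1.2373 × 35.639 = 44.095 MPa
τ_m = K_s·8F_mD/(πd³) = 1.0788 × 47.854 = 51.626 MPa
Soderberg: 1/n_f = τ_a/S_se + τ_m/S_sy = 44.095/398 + 51.626/754 = 0.11079 + 0.06847 = 0.17926
n_f = 1/0.17926 = 5.578

5.58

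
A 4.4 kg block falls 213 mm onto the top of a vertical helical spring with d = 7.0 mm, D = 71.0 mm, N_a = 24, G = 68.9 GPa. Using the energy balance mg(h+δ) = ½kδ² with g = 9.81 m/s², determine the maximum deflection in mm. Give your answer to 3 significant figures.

k = Gd⁴/(8D³N_a) = (68.9×10³)(7.0⁴)/(8·71.0³·24) = 2.4073 N/mm
W = mg = 4.4 × 9.81 = 43.164 N
½kδ² − Wδ − Wh = 0 → δ = (W + √(W² + 2kWh))/k
δ = (43.164 + √(1863.1 + 44265.6))/2.4073 = (43.164 + 214.78)/2.4073 = 107.15 mm

107 mm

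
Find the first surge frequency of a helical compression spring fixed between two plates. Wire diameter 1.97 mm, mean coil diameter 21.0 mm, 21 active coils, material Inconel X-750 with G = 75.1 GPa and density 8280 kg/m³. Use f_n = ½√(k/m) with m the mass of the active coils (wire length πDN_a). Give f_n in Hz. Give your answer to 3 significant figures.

72.1 Hz

k = Gd⁴/(8D³N_a) = (75.1×10³)(1.97⁴)/(8·21.0³·21) = 0.72701 N/mm = 727.01 N/m
Wire length L = πDN_a = π·21.0·21 = 1385.4 mm
m = ρ·(πd²/4)·L = 8280 × 3.0481×10⁻⁶ m² × 1.3854 m = 0.034966 kg
f_n = ½√(k/m) = 0.5·√(727.01/0.034966) = 0.5·√(20792) = 72.097 Hz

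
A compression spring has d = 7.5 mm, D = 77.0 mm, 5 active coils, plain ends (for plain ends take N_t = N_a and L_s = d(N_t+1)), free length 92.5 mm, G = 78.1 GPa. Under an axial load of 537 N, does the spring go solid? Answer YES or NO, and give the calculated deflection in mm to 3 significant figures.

NO, δ = 39.7 mm

k = Gd⁴/(8D³N_a) = (78.1×10³)(7.5⁴)/(8·77.0³·5) = 13.532 N/mm
N_t = 5; L_s = 7.5·6 = 45 mm; δ_solid = L₀ − L_s = 92.5 − 45 = 47.5 mm
δ = F/k = 537/13.532 = 39.684 mm
δ < δ_solid → spring does not go solid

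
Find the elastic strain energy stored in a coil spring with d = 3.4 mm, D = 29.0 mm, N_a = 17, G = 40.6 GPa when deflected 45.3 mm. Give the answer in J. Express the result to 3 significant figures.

1.68 J

k = Gd⁴/(8D³N_a) = (40.6×10³)(3.4⁴)/(8·29.0³·17) = 1.6357 N/mm
U = ½kδ² = 0.5 × 1.6357 × 45.3² = 1678.3 N·mm = 1.6783 J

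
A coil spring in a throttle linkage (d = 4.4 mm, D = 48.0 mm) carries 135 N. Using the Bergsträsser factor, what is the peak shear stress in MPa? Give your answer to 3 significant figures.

Spring index C = D/d = 48.0/4.4 = 10.9091
K_B = (4C+2)/(4C−3) = 45.636/40.636 = 1.1230
τ₀ = 8FD/(πd³) = 8·135·48.0/(π·4.4³) = 51840/267.61 = 193.71 MPa
τ_max = K·τ₀ = 1.1230 × 193.71 = 217.55 MPa

218 MPa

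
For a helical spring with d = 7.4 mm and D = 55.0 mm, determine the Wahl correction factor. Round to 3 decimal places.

1.199

C = D/d = 55.0/7.4 = 7.4324
K_W = (4C−1)/(4C−4) + 0.615/C = 28.730/25.730 + 0.0827 = 1.1993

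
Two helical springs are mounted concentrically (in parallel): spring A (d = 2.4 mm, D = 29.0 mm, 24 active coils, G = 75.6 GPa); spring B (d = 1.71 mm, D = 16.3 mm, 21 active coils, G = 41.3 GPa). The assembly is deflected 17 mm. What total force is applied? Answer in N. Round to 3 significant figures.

k_A = Gd⁴/(8D³N_a) = (75.6×10³)(2.4⁴)/(8·29.0³·24) = 0.53564 N/mm
k_B = Gd⁴/(8D³N_a) = (41.3×10³)(1.71⁴)/(8·16.3³·21) = 0.48536 N/mm
Parallel: k_eq = 0.53564 + 0.48536 = 1.021 N/mm
F = k_eq·δ = 1.021·17 = 17.357 N

17.4 N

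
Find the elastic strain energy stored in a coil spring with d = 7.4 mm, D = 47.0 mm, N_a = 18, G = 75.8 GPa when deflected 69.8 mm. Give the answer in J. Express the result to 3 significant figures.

37.0 J

k = Gd⁴/(8D³N_a) = (75.8×10³)(7.4⁴)/(8·47.0³·18) = 15.203 N/mm
U = ½kδ² = 0.5 × 15.203 × 69.8² = 37036 N·mm = 37.036 J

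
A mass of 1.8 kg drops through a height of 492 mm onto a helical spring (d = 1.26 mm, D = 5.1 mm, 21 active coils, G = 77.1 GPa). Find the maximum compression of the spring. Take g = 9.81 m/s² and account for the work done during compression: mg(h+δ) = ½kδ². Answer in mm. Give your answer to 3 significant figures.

46.7 mm

k = Gd⁴/(8D³N_a) = (77.1×10³)(1.26⁴)/(8·5.1³·21) = 8.72 N/mm
W = mg = 1.8 × 9.81 = 17.658 N
½kδ² − Wδ − Wh = 0 → δ = (W + √(W² + 2kWh))/k
δ = (17.658 + √(311.8 + 151514))/8.72 = (17.658 + 389.65)/8.72 = 46.709 mm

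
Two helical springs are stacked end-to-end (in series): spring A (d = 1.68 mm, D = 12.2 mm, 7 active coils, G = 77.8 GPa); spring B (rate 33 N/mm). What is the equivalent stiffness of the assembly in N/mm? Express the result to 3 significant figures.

k_A = Gd⁴/(8D³N_a) = (77.8×10³)(1.68⁴)/(8·12.2³·7) = 6.0947 N/mm
Series: 1/k_eq = 1/6.0947 + 1/33 = 0.19438; k_eq = 5.1445 N/mm

5.14 N/mm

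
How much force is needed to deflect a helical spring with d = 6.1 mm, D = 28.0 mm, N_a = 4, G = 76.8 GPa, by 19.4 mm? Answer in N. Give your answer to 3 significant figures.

k = Gd⁴/(8D³N_a) = (76.8×10³)(6.1⁴)/(8·28.0³·4) = 151.38 N/mm
F = k·δ = 151.38 × 19.4 = 2936.7 N

2940 N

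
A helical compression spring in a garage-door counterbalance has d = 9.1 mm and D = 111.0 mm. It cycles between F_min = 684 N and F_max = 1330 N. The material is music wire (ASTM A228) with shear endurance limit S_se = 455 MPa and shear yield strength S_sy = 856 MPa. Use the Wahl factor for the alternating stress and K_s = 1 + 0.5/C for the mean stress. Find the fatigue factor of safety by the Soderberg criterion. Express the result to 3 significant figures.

1.32

C = D/d = 111.0/9.1 = 12.1978; K_W = (4C−1)/(4C−4)+0.615/C = 1.1174; K_s = 1+0.5/C = 1.0410
F_a = (F_max−F_min)/2 = 323 N; F_m = (F_max+F_min)/2 = 1007 N
τ_a = K_W·8F_aD/(πd³) = 1.1174 × 121.16 = 135.38 MPa
τ_m = K_s·8F_mD/(πd³) = 1.0410 × 377.72 = 393.2 MPa
Soderberg: 1/n_f = τ_a/S_se + τ_m/S_sy = 135.38/455 + 393.2/856 = 0.29753 + 0.45935 = 0.75688
n_f = 1/0.75688 = 1.321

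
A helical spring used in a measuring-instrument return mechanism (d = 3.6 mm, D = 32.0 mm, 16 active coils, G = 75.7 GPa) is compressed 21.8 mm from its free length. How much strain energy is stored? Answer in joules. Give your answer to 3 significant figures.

0.720 J

k = Gd⁴/(8D³N_a) = (75.7×10³)(3.6⁴)/(8·32.0³·16) = 3.0314 N/mm
U = ½kδ² = 0.5 × 3.0314 × 21.8² = 720.33 N·mm = 0.72033 J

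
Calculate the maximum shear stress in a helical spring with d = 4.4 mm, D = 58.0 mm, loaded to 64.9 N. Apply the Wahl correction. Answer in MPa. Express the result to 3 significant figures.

Spring index C = D/d = 58.0/4.4 = 13.1818
K_W = (4C−1)/(4C−4) + 0.615/C = 51.727/48.727 + 0.0467 = 1.1082
τ₀ = 8FD/(πd³) = 8·64.9·58.0/(π·4.4³) = 30113.6/267.61 = 112.53 MPa
τ_max = K·τ₀ = 1.1082 × 112.53 = 124.7 MPa

125 MPa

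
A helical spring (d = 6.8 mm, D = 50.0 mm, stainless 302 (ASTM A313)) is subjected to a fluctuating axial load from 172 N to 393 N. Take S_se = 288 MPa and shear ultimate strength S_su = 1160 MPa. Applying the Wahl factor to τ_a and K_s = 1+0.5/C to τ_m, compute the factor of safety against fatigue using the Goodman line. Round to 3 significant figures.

3.42

C = D/d = 50.0/6.8 = 7.3529; K_W = (4C−1)/(4C−4)+0.615/C = 1.2017; K_s = 1+0.5/C = 1.0680
F_a = (F_max−F_min)/2 = 110.5 N; F_m = (F_max+F_min)/2 = 282.5 N
τ_a = K_W·8F_aD/(πd³) = 1.2017 × 44.745 = 53.77 MPa
τ_m = K_s·8F_mD/(πd³) = 1.0680 × 114.39 = 122.17 MPa
Goodman: 1/n_f = τ_a/S_se + τ_m/S_su = 53.77/288 + 122.17/1160 = 0.18670 + 0.10532 = 0.29202
n_f = 1/0.29202 = 3.424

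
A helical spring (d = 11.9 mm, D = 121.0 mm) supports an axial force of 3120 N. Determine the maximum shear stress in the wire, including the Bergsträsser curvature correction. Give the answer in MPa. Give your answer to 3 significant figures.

Spring index C = D/d = 121.0/11.9 = 10.1681
K_B = (4C+2)/(4C−3) = 42.672/37.672 = 1.1327
τ₀ = 8FD/(πd³) = 8·3120·121.0/(π·11.9³) = 3.02016e+06/5294.1 = 570.48 MPa
τ_max = K·τ₀ = 1.1327 × 570.48 = 646.19 MPa

646 MPa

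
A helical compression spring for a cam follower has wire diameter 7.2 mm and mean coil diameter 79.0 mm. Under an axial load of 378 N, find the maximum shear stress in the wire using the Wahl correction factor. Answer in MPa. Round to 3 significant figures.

Spring index C = D/d = 79.0/7.2 = 10.9722
K_W = (4C−1)/(4C−4) + 0.615/C = 42.889/39.889 + 0.0561 = 1.1313
τ₀ = 8FD/(πd³) = 8·378·79.0/(π·7.2³) = 238896/1172.6 = 203.73 MPa
τ_max = K·τ₀ = 1.1313 × 203.73 = 230.47 MPa

230 MPa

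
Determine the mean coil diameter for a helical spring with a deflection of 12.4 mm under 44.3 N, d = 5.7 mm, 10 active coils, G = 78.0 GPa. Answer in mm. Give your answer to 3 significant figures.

66.0 mm

Required rate k = F/δ = 44.3/12.4 = 3.5726 N/mm
D = (Gd⁴/(8N_a·k))^(1/3) = (78.0×10³·5.7⁴/(8·10·3.5726))^(1/3)
  = (288086)^(1/3) = 66.0451 mm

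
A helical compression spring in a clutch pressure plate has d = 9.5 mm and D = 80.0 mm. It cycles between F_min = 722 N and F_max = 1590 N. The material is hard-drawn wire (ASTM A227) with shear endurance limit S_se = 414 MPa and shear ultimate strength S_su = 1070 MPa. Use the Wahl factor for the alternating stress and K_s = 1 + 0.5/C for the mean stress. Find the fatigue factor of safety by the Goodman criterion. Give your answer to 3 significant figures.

1.77

C = D/d = 80.0/9.5 = 8.4211; K_W = (4C−1)/(4C−4)+0.615/C = 1.1741; K_s = 1+0.5/C = 1.0594
F_a = (F_max−F_min)/2 = 434 N; F_m = (F_max+F_min)/2 = 1156 N
τ_a = K_W·8F_aD/(πd³) = 1.1741 × 103.12 = 121.07 MPa
τ_m = K_s·8F_mD/(πd³) = 1.0594 × 274.67 = 290.98 MPa
Goodman: 1/n_f = τ_a/S_se + τ_m/S_su = 121.07/414 + 290.98/1070 = 0.29245 + 0.27195 = 0.5644
n_f = 1/0.5644 = 1.772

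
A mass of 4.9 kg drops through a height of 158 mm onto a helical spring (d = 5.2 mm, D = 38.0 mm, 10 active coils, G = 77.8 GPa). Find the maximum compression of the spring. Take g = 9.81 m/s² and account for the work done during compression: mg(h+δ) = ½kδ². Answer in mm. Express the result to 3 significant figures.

38.1 mm

k = Gd⁴/(8D³N_a) = (77.8×10³)(5.2⁴)/(8·38.0³·10) = 12.958 N/mm
W = mg = 4.9 × 9.81 = 48.069 N
½kδ² − Wδ − Wh = 0 → δ = (W + √(W² + 2kWh))/k
δ = (48.069 + √(2310.6 + 196836))/12.958 = (48.069 + 446.26)/12.958 = 38.147 mm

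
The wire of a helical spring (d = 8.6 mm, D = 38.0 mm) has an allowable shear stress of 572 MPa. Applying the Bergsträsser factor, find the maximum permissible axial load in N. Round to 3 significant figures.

2800 N

C = D/d = 38.0/8.6 = 4.4186
K_B = (4C+2)/(4C−3) = 19.674/14.674 = 1.3407
τ_max = K·8FD/(πd³) → F_max = τ_allow·πd³/(8DK)
F_max = 572·π·8.6³/(8·38.0·1.3407) = 1.143e+06/407.58 = 2804.3 N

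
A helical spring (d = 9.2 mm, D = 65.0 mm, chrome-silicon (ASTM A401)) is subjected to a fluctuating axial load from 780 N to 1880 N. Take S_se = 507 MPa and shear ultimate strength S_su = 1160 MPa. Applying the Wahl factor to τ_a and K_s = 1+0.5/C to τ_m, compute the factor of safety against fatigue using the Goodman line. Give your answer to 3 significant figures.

1.85

C = D/d = 65.0/9.2 = 7.0652; K_W = (4C−1)/(4C−4)+0.615/C = 1.2107; K_s = 1+0.5/C = 1.0708
F_a = (F_max−F_min)/2 = 550 N; F_m = (F_max+F_min)/2 = 1330 N
τ_a = K_W·8F_aD/(πd³) = 1.2107 × 116.91 = 141.54 MPa
τ_m = K_s·8F_mD/(πd³) = 1.0708 × 282.71 = 302.72 MPa
Goodman: 1/n_f = τ_a/S_se + τ_m/S_su = 141.54/507 + 302.72/1160 = 0.27918 + 0.26096 = 0.54014
n_f = 1/0.54014 = 1.851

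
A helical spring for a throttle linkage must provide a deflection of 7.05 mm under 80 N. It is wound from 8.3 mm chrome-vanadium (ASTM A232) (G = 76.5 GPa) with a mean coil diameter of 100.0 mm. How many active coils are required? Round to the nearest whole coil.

Required rate k = F/δ = 80/7.05 = 11.348 N/mm
N_a = Gd⁴/(8D³k) = (76.5×10³ × 8.3⁴)/(8 × 100.0³ × 11.348)
    = 3.63056e+08 / 9.07801e+07 = 3.999 → 4 coils

4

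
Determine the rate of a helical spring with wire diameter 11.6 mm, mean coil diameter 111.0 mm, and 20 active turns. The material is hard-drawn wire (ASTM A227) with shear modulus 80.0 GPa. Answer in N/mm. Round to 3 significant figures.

k = Gd⁴/(8D³N_a) = (80.0×10³ × 11.6⁴) / (8 × 111.0³ × 20)
  = 1.44851e+09 / 2.18821e+08 = 6.6196 N/mm

6.62 N/mm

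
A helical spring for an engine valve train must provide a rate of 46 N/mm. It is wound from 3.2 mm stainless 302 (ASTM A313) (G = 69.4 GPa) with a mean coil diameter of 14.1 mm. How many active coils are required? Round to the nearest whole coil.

7

N_a = Gd⁴/(8D³k) = (69.4×10³ × 3.2⁴)/(8 × 14.1³ × 46)
    = 7.27712e+06 / 1.03159e+06 = 7.054 → 7 coils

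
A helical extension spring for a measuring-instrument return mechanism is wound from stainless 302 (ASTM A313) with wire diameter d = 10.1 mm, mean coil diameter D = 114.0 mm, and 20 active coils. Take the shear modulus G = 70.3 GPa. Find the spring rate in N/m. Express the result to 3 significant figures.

3090 N/m

k = Gd⁴/(8D³N_a) = (70.3×10³ × 10.1⁴) / (8 × 114.0³ × 20)
  = 7.31545e+08 / 2.37047e+08 = 3.0861 N/mm = 3086.1 N/m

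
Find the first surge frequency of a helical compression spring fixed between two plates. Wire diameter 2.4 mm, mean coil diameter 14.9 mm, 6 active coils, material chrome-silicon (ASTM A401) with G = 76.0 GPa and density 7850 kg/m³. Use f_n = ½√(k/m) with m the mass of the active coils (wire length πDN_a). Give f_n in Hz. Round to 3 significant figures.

631 Hz

k = Gd⁴/(8D³N_a) = (76.0×10³)(2.4⁴)/(8·14.9³·6) = 15.88 N/mm = 15880 N/m
Wire length L = πDN_a = π·14.9·6 = 280.86 mm
m = ρ·(πd²/4)·L = 7850 × 4.5239×10⁻⁶ m² × 0.28086 m = 0.009974 kg
f_n = ½√(k/m) = 0.5·√(15880/0.009974) = 0.5·√(1.5922e+06) = 630.91 Hz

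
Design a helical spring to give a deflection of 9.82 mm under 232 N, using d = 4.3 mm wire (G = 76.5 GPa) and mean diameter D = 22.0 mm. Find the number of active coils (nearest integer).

Required rate k = F/δ = 232/9.82 = 23.625 N/mm
N_a = Gd⁴/(8D³k) = (76.5×10³ × 4.3⁴)/(8 × 22.0³ × 23.625)
    = 2.61538e+07 / 2.01249e+06 = 13 → 13 coils

13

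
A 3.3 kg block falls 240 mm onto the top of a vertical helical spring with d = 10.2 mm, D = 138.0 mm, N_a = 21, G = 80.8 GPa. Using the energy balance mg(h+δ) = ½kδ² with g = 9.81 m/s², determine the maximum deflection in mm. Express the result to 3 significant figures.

106 mm

k = Gd⁴/(8D³N_a) = (80.8×10³)(10.2⁴)/(8·138.0³·21) = 1.9809 N/mm
W = mg = 3.3 × 9.81 = 32.373 N
½kδ² − Wδ − Wh = 0 → δ = (W + √(W² + 2kWh))/k
δ = (32.373 + √(1048 + 30781.5))/1.9809 = (32.373 + 178.41)/1.9809 = 106.41 mm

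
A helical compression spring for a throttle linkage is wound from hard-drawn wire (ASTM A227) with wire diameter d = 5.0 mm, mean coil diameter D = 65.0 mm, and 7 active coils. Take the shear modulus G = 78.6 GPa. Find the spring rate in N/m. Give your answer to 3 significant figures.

3190 N/m

k = Gd⁴/(8D³N_a) = (78.6×10³ × 5.0⁴) / (8 × 65.0³ × 7)
  = 4.9125e+07 / 1.5379e+07 = 3.1943 N/mm = 3194.3 N/m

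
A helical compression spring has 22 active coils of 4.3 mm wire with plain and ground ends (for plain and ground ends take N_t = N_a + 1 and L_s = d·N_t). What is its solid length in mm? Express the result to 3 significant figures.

plain and ground ends: N_t = N_a + 1 = 22 + 1 = 23
L_s = d·N_t = 4.3 × 23 = 98.9 mm

98.9 mm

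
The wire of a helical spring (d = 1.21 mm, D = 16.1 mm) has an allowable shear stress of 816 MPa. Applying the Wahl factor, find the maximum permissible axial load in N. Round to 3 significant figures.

C = D/d = 16.1/1.21 = 13.3058
K_W = (4C−1)/(4C−4) + 0.615/C = 52.223/49.223 + 0.0462 = 1.1072
τ_max = K·8FD/(πd³) → F_max = τ_allow·πd³/(8DK)
F_max = 816·π·1.21³/(8·16.1·1.1072) = 4541.5/142.6 = 31.847 N

31.8 N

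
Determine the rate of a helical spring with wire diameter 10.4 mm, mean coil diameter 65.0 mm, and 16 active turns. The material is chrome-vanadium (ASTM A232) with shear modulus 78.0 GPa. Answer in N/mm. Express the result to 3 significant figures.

26.0 N/mm

k = Gd⁴/(8D³N_a) = (78.0×10³ × 10.4⁴) / (8 × 65.0³ × 16)
  = 9.1249e+08 / 3.5152e+07 = 25.958 N/mm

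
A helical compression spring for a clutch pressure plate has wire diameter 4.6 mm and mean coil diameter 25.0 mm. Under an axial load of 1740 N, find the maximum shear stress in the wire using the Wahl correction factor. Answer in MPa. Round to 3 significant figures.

1460 MPa

Spring index C = D/d = 25.0/4.6 = 5.4348
K_W = (4C−1)/(4C−4) + 0.615/C = 20.739/17.739 + 0.1132 = 1.2823
τ₀ = 8FD/(πd³) = 8·1740·25.0/(π·4.6³) = 348000/305.79 = 1138 MPa
τ_max = K·τ₀ = 1.2823 × 1138 = 1459.3 MPa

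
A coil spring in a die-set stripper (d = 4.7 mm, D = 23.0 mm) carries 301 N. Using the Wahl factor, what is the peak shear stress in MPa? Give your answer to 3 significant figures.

224 MPa

Spring index C = D/d = 23.0/4.7 = 4.8936
K_W = (4C−1)/(4C−4) + 0.615/C = 18.574/15.574 + 0.1257 = 1.3183
τ₀ = 8FD/(πd³) = 8·301·23.0/(π·4.7³) = 55384/326.17 = 169.8 MPa
τ_max = K·τ₀ = 1.3183 × 169.8 = 223.85 MPa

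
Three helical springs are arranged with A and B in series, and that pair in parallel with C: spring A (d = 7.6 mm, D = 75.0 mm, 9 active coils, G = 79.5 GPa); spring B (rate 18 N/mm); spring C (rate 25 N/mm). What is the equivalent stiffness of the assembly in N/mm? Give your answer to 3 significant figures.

30.9 N/mm

k_A = Gd⁴/(8D³N_a) = (79.5×10³)(7.6⁴)/(8·75.0³·9) = 8.7318 N/mm
Springs A,B series: k_AB = 1/(1/8.7318+1/18) = 5.8796 N/mm; parallel with C: k_eq = 5.8796+25 = 30.88 N/mm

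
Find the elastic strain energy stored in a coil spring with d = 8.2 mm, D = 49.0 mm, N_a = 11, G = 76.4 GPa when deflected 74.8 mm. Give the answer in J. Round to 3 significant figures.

93.3 J

k = Gd⁴/(8D³N_a) = (76.4×10³)(8.2⁴)/(8·49.0³·11) = 33.364 N/mm
U = ½kδ² = 0.5 × 33.364 × 74.8² = 93336 N·mm = 93.336 J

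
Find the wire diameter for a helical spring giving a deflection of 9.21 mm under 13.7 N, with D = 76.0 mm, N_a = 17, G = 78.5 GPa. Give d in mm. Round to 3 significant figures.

5.80 mm

Required rate k = F/δ = 13.7/9.21 = 1.4875 N/mm
d = (8D³N_a·k / G)^(1/4) = (8·76.0³·17·1.4875 / (78.5×10³))^0.25
  = (1131.3)^0.25 = 5.7995 mm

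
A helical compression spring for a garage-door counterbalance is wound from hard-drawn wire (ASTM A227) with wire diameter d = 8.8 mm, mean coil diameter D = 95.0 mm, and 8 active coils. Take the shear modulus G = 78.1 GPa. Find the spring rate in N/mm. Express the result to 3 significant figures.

k = Gd⁴/(8D³N_a) = (78.1×10³ × 8.8⁴) / (8 × 95.0³ × 8)
  = 4.68362e+08 / 5.4872e+07 = 8.5355 N/mm

8.54 N/mm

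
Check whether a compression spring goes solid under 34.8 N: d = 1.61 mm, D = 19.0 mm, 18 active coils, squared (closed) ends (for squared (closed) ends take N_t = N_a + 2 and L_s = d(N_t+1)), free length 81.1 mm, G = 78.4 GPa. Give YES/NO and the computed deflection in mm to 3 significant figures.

YES, δ = 65.3 mm

k = Gd⁴/(8D³N_a) = (78.4×10³)(1.61⁴)/(8·19.0³·18) = 0.53333 N/mm
N_t = 20; L_s = 1.61·21 = 33.81 mm; δ_solid = L₀ − L_s = 81.1 − 33.81 = 47.29 mm
δ = F/k = 34.8/0.53333 = 65.25 mm
δ ≥ δ_solid → spring goes solid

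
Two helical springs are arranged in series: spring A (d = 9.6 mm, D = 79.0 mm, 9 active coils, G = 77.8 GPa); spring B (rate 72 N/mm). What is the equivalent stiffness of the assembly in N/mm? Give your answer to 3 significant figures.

k_A = Gd⁴/(8D³N_a) = (77.8×10³)(9.6⁴)/(8·79.0³·9) = 18.614 N/mm
Series: 1/k_eq = 1/18.614 + 1/72 = 0.067611; k_eq = 14.791 N/mm

14.8 N/mm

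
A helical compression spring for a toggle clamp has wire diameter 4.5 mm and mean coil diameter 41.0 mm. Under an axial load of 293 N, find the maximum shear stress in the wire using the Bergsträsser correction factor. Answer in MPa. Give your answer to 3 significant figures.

Spring index C = D/d = 41.0/4.5 = 9.1111
K_B = (4C+2)/(4C−3) = 38.444/33.444 = 1.1495
τ₀ = 8FD/(πd³) = 8·293·41.0/(π·4.5³) = 96104/286.28 = 335.7 MPa
τ_max = K·τ₀ = 1.1495 × 335.7 = 385.89 MPa

386 MPa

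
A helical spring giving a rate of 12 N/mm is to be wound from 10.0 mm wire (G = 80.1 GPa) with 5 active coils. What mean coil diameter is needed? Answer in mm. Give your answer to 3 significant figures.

119 mm

D = (Gd⁴/(8N_a·k))^(1/3) = (80.1×10³·10.0⁴/(8·5·12))^(1/3)
  = (1.66875e+06)^(1/3) = 118.6125 mm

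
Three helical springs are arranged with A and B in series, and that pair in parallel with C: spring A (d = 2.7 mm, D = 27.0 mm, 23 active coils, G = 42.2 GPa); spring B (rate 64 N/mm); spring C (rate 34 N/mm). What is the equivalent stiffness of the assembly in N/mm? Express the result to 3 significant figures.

34.6 N/mm

k_A = Gd⁴/(8D³N_a) = (42.2×10³)(2.7⁴)/(8·27.0³·23) = 0.61924 N/mm
Springs A,B series: k_AB = 1/(1/0.61924+1/64) = 0.61331 N/mm; parallel with C: k_eq = 0.61331+34 = 34.613 N/mm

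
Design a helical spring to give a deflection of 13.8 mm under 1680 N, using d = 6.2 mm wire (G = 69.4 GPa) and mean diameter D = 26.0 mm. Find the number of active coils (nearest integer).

Required rate k = F/δ = 1680/13.8 = 121.74 N/mm
N_a = Gd⁴/(8D³k) = (69.4×10³ × 6.2⁴)/(8 × 26.0³ × 121.74)
    = 1.02548e+08 / 1.71175e+07 = 5.991 → 6 coils

6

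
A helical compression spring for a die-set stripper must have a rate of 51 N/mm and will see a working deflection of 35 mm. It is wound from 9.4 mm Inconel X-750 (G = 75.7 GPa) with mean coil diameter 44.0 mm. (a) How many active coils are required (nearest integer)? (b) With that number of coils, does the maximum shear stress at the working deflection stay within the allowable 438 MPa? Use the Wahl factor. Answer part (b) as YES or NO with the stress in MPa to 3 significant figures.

N_a = Gd⁴/(8D³k) = (75.7×10³)(9.4⁴)/(8·44.0³·51) = 17.01 → N_a = 17
Actual rate k = Gd⁴/(8D³·17) = 51.016 N/mm
Working load F = kδ = 51.016·35 = 1785.6 N
C = 44.0/9.4 = 4.6809; K_W = (4C−1)/(4C−4)+0.615/C = 1.3351
τ_max = K_W·8FD/(πd³) = 1.3351·240.87 = 321.6 MPa
τ_max ≤ 438 MPa → acceptable

(a) 17 coils; (b) YES, τ_max = 322 MPa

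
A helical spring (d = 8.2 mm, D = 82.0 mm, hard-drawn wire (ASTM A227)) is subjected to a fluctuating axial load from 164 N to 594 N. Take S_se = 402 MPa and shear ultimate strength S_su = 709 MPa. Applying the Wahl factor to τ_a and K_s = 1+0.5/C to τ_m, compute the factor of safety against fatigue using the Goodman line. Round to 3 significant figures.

2.25

C = D/d = 82.0/8.2 = 10.0000; K_W = (4C−1)/(4C−4)+0.615/C = 1.1448; K_s = 1+0.5/C = 1.0500
F_a = (F_max−F_min)/2 = 215 N; F_m = (F_max+F_min)/2 = 379 N
τ_a = K_W·8F_aD/(πd³) = 1.1448 × 81.424 = 93.217 MPa
τ_m = K_s·8F_mD/(πd³) = 1.0500 × 143.53 = 150.71 MPa
Goodman: 1/n_f = τ_a/S_se + τ_m/S_su = 93.217/402 + 150.71/709 = 0.23188 + 0.21257 = 0.44445
n_f = 1/0.44445 = 2.25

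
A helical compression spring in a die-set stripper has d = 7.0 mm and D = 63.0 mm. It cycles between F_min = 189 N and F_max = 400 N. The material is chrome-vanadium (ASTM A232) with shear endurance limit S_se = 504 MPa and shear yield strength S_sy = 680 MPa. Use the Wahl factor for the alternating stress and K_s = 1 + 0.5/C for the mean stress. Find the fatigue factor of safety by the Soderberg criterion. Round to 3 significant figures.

3.05

C = D/d = 63.0/7.0 = 9.0000; K_W = (4C−1)/(4C−4)+0.615/C = 1.1621; K_s = 1+0.5/C = 1.0556
F_a = (F_max−F_min)/2 = 105.5 N; F_m = (F_max+F_min)/2 = 294.5 N
τ_a = K_W·8F_aD/(πd³) = 1.1621 × 49.345 = 57.342 MPa
τ_m = K_s·8F_mD/(πd³) = 1.0556 × 137.74 = 145.4 MPa
Soderberg: 1/n_f = τ_a/S_se + τ_m/S_sy = 57.342/504 + 145.4/680 = 0.11377 + 0.21382 = 0.32759
n_f = 1/0.32759 = 3.053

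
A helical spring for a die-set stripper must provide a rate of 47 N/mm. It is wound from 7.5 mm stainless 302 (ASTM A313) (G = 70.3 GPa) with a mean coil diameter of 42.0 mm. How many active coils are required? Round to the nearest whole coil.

8

N_a = Gd⁴/(8D³k) = (70.3×10³ × 7.5⁴)/(8 × 42.0³ × 47)
    = 2.22434e+08 / 2.78571e+07 = 7.985 → 8 coils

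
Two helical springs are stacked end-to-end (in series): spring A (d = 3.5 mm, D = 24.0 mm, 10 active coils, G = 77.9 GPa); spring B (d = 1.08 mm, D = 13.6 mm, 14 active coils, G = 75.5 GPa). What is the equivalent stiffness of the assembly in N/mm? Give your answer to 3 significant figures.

0.352 N/mm

k_A = Gd⁴/(8D³N_a) = (77.9×10³)(3.5⁴)/(8·24.0³·10) = 10.57 N/mm
k_B = Gd⁴/(8D³N_a) = (75.5×10³)(1.08⁴)/(8·13.6³·14) = 0.36459 N/mm
Series: 1/k_eq = 1/10.57 + 1/0.36459 = 2.8374; k_eq = 0.35244 N/mm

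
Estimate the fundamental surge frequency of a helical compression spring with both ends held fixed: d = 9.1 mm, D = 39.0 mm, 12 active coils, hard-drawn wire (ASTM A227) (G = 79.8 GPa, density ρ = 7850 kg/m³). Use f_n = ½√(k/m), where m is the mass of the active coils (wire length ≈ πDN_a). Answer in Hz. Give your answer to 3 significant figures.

179 Hz

k = Gd⁴/(8D³N_a) = (79.8×10³)(9.1⁴)/(8·39.0³·12) = 96.096 N/mm = 96096 N/m
Wire length L = πDN_a = π·39.0·12 = 1470.3 mm
m = ρ·(πd²/4)·L = 7850 × 65.039×10⁻⁶ m² × 1.4703 m = 0.75065 kg
f_n = ½√(k/m) = 0.5·√(96096/0.75065) = 0.5·√(1.2802e+05) = 178.9 Hz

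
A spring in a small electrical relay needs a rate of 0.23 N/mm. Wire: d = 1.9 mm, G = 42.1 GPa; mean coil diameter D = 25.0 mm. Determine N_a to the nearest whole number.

19

N_a = Gd⁴/(8D³k) = (42.1×10³ × 1.9⁴)/(8 × 25.0³ × 0.23)
    = 548651 / 28750 = 19.08 → 19 coils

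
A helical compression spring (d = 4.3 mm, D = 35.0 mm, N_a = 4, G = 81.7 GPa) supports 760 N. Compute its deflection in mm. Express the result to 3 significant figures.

37.3 mm

k = Gd⁴/(8D³N_a) = (81.7×10³)(4.3⁴)/(8·35.0³·4) = 20.358 N/mm
δ = F/k = 760 / 20.358 = 37.331 mm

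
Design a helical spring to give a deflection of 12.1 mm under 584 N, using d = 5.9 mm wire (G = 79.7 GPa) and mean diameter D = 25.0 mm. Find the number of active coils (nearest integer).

Required rate k = F/δ = 584/12.1 = 48.264 N/mm
N_a = Gd⁴/(8D³k) = (79.7×10³ × 5.9⁴)/(8 × 25.0³ × 48.264)
    = 9.65754e+07 / 6.03306e+06 = 16.01 → 16 coils

16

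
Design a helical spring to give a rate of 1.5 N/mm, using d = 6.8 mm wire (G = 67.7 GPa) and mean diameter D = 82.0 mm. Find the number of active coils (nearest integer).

N_a = Gd⁴/(8D³k) = (67.7×10³ × 6.8⁴)/(8 × 82.0³ × 1.5)
    = 1.44752e+08 / 6.61642e+06 = 21.88 → 22 coils

22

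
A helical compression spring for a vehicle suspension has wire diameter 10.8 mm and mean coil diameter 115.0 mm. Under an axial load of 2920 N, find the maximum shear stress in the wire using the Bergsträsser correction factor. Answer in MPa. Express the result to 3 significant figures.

765 MPa

Spring index C = D/d = 115.0/10.8 = 10.6481
K_B = (4C+2)/(4C−3) = 44.593/39.593 = 1.1263
τ₀ = 8FD/(πd³) = 8·2920·115.0/(π·10.8³) = 2.6864e+06/3957.5 = 678.81 MPa
τ_max = K·τ₀ = 1.1263 × 678.81 = 764.54 MPa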